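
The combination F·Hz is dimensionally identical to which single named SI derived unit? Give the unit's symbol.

F = C/V (capacitance = charge per voltage),
    = A·s/(kg·m²·s⁻³·A⁻¹) (substituting C and V),
    = kg⁻¹·m⁻²·s⁴·A².
Hz = 1/s = s⁻¹ (frequency is cycles per second).
Combining: F·Hz = (kg⁻¹·m⁻²·s⁴·A²) · s⁻¹ = kg⁻¹·m⁻²·s³·A².
kg⁻¹·m⁻²·s³·A² is the base-SI form of the siemens.

S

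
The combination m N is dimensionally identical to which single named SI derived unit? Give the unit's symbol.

J

N = kg·m·s⁻².
Combining: m·N = m · (kg·m·s⁻²) = kg·m²·s⁻².
kg·m²·s⁻² is the base-SI form of the joule.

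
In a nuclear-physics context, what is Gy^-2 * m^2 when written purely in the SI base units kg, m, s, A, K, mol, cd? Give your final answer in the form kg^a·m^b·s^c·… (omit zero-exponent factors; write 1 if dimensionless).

m⁻²·s⁴

Gy = m²·s⁻².
So Gy⁻² = m⁻⁴·s⁴.
Combining: Gy⁻²·m² = (m⁻⁴·s⁴) · m² = m⁻²·s⁴.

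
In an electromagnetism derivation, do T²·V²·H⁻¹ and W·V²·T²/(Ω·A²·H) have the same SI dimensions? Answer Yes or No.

Left side:
  T = Wb/m² (flux density = flux per area),
      = kg·s⁻²·A⁻¹.
  So T² = kg²·s⁻⁴·A⁻².
  V = W/A (potential = power per current),
      = kg·m²·s⁻³·A⁻¹.
  So V² = kg²·m⁴·s⁻⁶·A⁻².
  H = Wb/A (inductance = flux per current),
      = kg·m²·s⁻²·A⁻².
  So H⁻¹ = kg⁻¹·m⁻²·s²·A².
  Combining: T²·V²·H⁻¹ = (kg²·s⁻⁴·A⁻²) · (kg²·m⁴·s⁻⁶·A⁻²) · (kg⁻¹·m⁻²·s²·A²) = kg³·m²·s⁻⁸·A⁻².
Right side:
  Ω = V/A (resistance = voltage per current),
      = kg·m²·s⁻³·A⁻².
  So Ω⁻¹ = kg⁻¹·m⁻²·s³·A².
  W = J/s (power = energy per time),
      = kg·m²·s⁻³.
  V = W/A (potential = power per current),
      = kg·m²·s⁻³·A⁻¹.
  So V² = kg²·m⁴·s⁻⁶·A⁻².
  T = Wb/m² (flux density = flux per area),
      = kg·s⁻²·A⁻¹.
  So T² = kg²·s⁻⁴·A⁻².
  H = Wb/A (inductance = flux per current),
      = kg·m²·s⁻²·A⁻².
  So H⁻¹ = kg⁻¹·m⁻²·s²·A².
  Combining: Ω⁻¹·W·A⁻²·V²·T²·H⁻¹ = (kg⁻¹·m⁻²·s³·A²) · (kg·m²·s⁻³) · A⁻² · (kg²·m⁴·s⁻⁶·A⁻²) · (kg²·s⁻⁴·A⁻²) · (kg⁻¹·m⁻²·s²·A²) = kg³·m²·s⁻⁸·A⁻².
Both reduce to kg³·m²·s⁻⁸·A⁻².

Yes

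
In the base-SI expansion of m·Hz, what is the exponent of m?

1

Hz = 1/s = s⁻¹ (frequency is cycles per second).
Combining: m·Hz = m · s⁻¹ = m·s⁻¹.
The exponent of m is 1.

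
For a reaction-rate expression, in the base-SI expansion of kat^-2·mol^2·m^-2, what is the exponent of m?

-2

kat = s⁻¹·mol.
So kat⁻² = s²·mol⁻².
Combining: kat⁻²·mol²·m⁻² = (s²·mol⁻²) · mol² · m⁻² = m⁻²·s².
The exponent of m is -2.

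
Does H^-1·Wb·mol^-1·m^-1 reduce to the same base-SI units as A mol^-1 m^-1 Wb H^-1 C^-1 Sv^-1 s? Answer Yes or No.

Left side:
  H = Wb/A (inductance = flux per current),
      = kg·m²·s⁻²·A⁻².
  So H⁻¹ = kg⁻¹·m⁻²·s²·A².
  Wb = V·s (flux: a volt is a weber per second),
      = kg·m²·s⁻²·A⁻¹.
  Combining: H⁻¹·Wb·mol⁻¹·m⁻¹ = (kg⁻¹·m⁻²·s²·A²) · (kg·m²·s⁻²·A⁻¹) · mol⁻¹ · m⁻¹ = m⁻¹·A·mol⁻¹.
Right side:
  Wb = V·s (flux: a volt is a weber per second),
      = kg·m²·s⁻²·A⁻¹.
  H = Wb/A (inductance = flux per current),
      = kg·m²·s⁻²·A⁻².
  So H⁻¹ = kg⁻¹·m⁻²·s²·A².
  C = A·s = s·A (charge = current × time).
  So C⁻¹ = s⁻¹·A⁻¹.
  Sv = J/kg (equivalent dose = energy per mass),
      = m²·s⁻².
  So Sv⁻¹ = m⁻²·s².
  Combining: A·mol⁻¹·m⁻¹·Wb·H⁻¹·C⁻¹·Sv⁻¹·s = A · mol⁻¹ · m⁻¹ · (kg·m²·s⁻²·A⁻¹) · (kg⁻¹·m⁻²·s²·A²) · (s⁻¹·A⁻¹) · (m⁻²·s²) · s = m⁻³·s²·A·mol⁻¹.
Left is m⁻¹·A·mol⁻¹; right is m⁻³·s²·A·mol⁻¹ — different.

No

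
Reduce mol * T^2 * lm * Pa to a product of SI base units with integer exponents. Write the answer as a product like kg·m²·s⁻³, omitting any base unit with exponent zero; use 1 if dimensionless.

kg³·m⁻¹·s⁻⁶·A⁻²·mol·cd

T = kg·s⁻²·A⁻¹.
So T² = kg²·s⁻⁴·A⁻².
lm = cd.
Pa = kg·m⁻¹·s⁻².
Combining: mol·T²·lm·Pa = mol · (kg²·s⁻⁴·A⁻²) · cd · (kg·m⁻¹·s⁻²) = kg³·m⁻¹·s⁻⁶·A⁻²·mol·cd.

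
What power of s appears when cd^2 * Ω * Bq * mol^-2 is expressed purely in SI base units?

-4

Ω = V/A (resistance = voltage per current),
    = kg·m²·s⁻³·A⁻².
Bq = 1/s = s⁻¹ (activity is decays per second).
Combining: cd²·Ω·Bq·mol⁻² = cd² · (kg·m²·s⁻³·A⁻²) · s⁻¹ · mol⁻² = kg·m²·s⁻⁴·A⁻²·mol⁻²·cd².
The exponent of s is -4.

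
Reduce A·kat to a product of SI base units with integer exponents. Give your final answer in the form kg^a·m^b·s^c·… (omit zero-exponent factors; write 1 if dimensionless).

s⁻¹·A·mol

kat = s⁻¹·mol.
Combining: A·kat = A · (s⁻¹·mol) = s⁻¹·A·mol.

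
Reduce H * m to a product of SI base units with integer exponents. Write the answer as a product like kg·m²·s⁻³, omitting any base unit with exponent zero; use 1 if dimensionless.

kg·m³·s⁻²·A⁻²

H = Wb/A (inductance = flux per current),
    = kg·m²·s⁻²·A⁻².
Combining: H·m = (kg·m²·s⁻²·A⁻²) · m = kg·m³·s⁻²·A⁻².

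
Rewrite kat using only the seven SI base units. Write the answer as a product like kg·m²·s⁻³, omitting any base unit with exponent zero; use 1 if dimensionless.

s⁻¹·mol

kat = s⁻¹·mol.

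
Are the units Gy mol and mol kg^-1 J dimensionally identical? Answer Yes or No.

Yes

Left side:
  Gy = J/kg (absorbed dose = energy per mass),
      = m²·s⁻².
  Combining: Gy·mol = (m²·s⁻²) · mol = m²·s⁻²·mol.
Right side:
  J = kg·m²·s⁻².
  Combining: mol·kg⁻¹·J = mol · kg⁻¹ · (kg·m²·s⁻²) = m²·s⁻²·mol.
Both reduce to m²·s⁻²·mol.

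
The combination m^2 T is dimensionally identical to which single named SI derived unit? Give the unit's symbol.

Wb

T = Wb/m² (flux density = flux per area),
    = kg·s⁻²·A⁻¹.
Combining: m²·T = m² · (kg·s⁻²·A⁻¹) = kg·m²·s⁻²·A⁻¹.
kg·m²·s⁻²·A⁻¹ is the base-SI form of the weber.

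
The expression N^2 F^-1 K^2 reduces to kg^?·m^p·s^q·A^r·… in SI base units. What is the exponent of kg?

N = kg·m/s² = kg·m·s⁻² (force = mass × acceleration).
So N² = kg²·m²·s⁻⁴.
F = C/V (capacitance = charge per voltage),
    = A·s/(kg·m²·s⁻³·A⁻¹) (substituting C and V),
    = kg⁻¹·m⁻²·s⁴·A².
So F⁻¹ = kg·m²·s⁻⁴·A⁻².
Combining: N²·F⁻¹·K² = (kg²·m²·s⁻⁴) · (kg·m²·s⁻⁴·A⁻²) · K² = kg³·m⁴·s⁻⁸·A⁻²·K².
The exponent of kg is 3.

3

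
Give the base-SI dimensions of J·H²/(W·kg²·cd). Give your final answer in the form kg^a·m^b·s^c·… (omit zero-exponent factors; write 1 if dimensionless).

W = kg·m²·s⁻³.
So W⁻¹ = kg⁻¹·m⁻²·s³.
J = kg·m²·s⁻².
H = kg·m²·s⁻²·A⁻².
So H² = kg²·m⁴·s⁻⁴·A⁻⁴.
Combining: W⁻¹·kg⁻²·J·H²·cd⁻¹ = (kg⁻¹·m⁻²·s³) · kg⁻² · (kg·m²·s⁻²) · (kg²·m⁴·s⁻⁴·A⁻⁴) · cd⁻¹ = m⁴·s⁻³·A⁻⁴·cd⁻¹.

m⁴·s⁻³·A⁻⁴·cd⁻¹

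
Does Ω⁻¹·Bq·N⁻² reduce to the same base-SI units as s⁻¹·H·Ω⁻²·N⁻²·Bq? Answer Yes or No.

Yes

Left side:
  Ω = kg·m²·s⁻³·A⁻².
  So Ω⁻¹ = kg⁻¹·m⁻²·s³·A².
  Bq = s⁻¹.
  N = kg·m·s⁻².
  So N⁻² = kg⁻²·m⁻²·s⁴.
  Combining: Ω⁻¹·Bq·N⁻² = (kg⁻¹·m⁻²·s³·A²) · s⁻¹ · (kg⁻²·m⁻²·s⁴) = kg⁻³·m⁻⁴·s⁶·A².
Right side:
  H = Wb/A (inductance = flux per current),
      = kg·m²·s⁻²·A⁻².
  Ω = V/A (resistance = voltage per current),
      = kg·m²·s⁻³·A⁻².
  So Ω⁻² = kg⁻²·m⁻⁴·s⁶·A⁴.
  N = kg·m/s² = kg·m·s⁻² (force = mass × acceleration).
  So N⁻² = kg⁻²·m⁻²·s⁴.
  Bq = 1/s = s⁻¹ (activity is decays per second).
  Combining: s⁻¹·H·Ω⁻²·N⁻²·Bq = s⁻¹ · (kg·m²·s⁻²·A⁻²) · (kg⁻²·m⁻⁴·s⁶·A⁴) · (kg⁻²·m⁻²·s⁴) · s⁻¹ = kg⁻³·m⁻⁴·s⁶·A².
Both reduce to kg⁻³·m⁻⁴·s⁶·A².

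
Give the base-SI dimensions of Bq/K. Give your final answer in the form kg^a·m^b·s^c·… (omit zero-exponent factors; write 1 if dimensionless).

Bq = 1/s = s⁻¹ (activity is decays per second).
Combining: Bq·K⁻¹ = s⁻¹ · K⁻¹ = s⁻¹·K⁻¹.

s⁻¹·K⁻¹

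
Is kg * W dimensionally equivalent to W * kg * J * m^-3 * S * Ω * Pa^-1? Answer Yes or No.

Yes

Left side:
  W = J/s (power = energy per time),
      = kg·m²·s⁻³.
  Combining: kg·W = kg · (kg·m²·s⁻³) = kg²·m²·s⁻³.
Right side:
  W = kg·m²·s⁻³.
  J = kg·m²·s⁻².
  S = kg⁻¹·m⁻²·s³·A².
  Ω = kg·m²·s⁻³·A⁻².
  Pa = kg·m⁻¹·s⁻².
  So Pa⁻¹ = kg⁻¹·m·s².
  Combining: W·kg·J·m⁻³·S·Ω·Pa⁻¹ = (kg·m²·s⁻³) · kg · (kg·m²·s⁻²) · m⁻³ · (kg⁻¹·m⁻²·s³·A²) · (kg·m²·s⁻³·A⁻²) · (kg⁻¹·m·s²) = kg²·m²·s⁻³.
Both reduce to kg²·m²·s⁻³.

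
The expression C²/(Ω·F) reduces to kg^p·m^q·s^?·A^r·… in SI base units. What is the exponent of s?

Ω = V/A (resistance = voltage per current),
    = kg·m²·s⁻³·A⁻².
So Ω⁻¹ = kg⁻¹·m⁻²·s³·A².
C = A·s = s·A (charge = current × time).
So C² = s²·A².
F = C/V (capacitance = charge per voltage),
    = A·s/(kg·m²·s⁻³·A⁻¹) (substituting C and V),
    = kg⁻¹·m⁻²·s⁴·A².
So F⁻¹ = kg·m²·s⁻⁴·A⁻².
Combining: Ω⁻¹·C²·F⁻¹ = (kg⁻¹·m⁻²·s³·A²) · (s²·A²) · (kg·m²·s⁻⁴·A⁻²) = s·A².
The exponent of s is 1.

1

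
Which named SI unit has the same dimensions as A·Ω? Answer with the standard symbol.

Ω = V/A (resistance = voltage per current),
    = kg·m²·s⁻³·A⁻².
Combining: A·Ω = A · (kg·m²·s⁻³·A⁻²) = kg·m²·s⁻³·A⁻¹.
kg·m²·s⁻³·A⁻¹ is the base-SI form of the volt.

V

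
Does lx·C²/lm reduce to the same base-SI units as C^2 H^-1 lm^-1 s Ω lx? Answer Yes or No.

Left side:
  lm = cd.
  So lm⁻¹ = cd⁻¹.
  lx = m⁻²·cd.
  C = s·A.
  So C² = s²·A².
  Combining: lm⁻¹·lx·C² = cd⁻¹ · (m⁻²·cd) · (s²·A²) = m⁻²·s²·A².
Right side:
  C = A·s = s·A (charge = current × time).
  So C² = s²·A².
  H = Wb/A (inductance = flux per current),
      = kg·m²·s⁻²·A⁻².
  So H⁻¹ = kg⁻¹·m⁻²·s²·A².
  lm = cd·sr = cd (luminous flux; sr is dimensionless).
  So lm⁻¹ = cd⁻¹.
  Ω = V/A (resistance = voltage per current),
      = kg·m²·s⁻³·A⁻².
  lx = lm/m² (illuminance = luminous flux per area),
      = m⁻²·cd.
  Combining: C²·H⁻¹·lm⁻¹·s·Ω·lx = (s²·A²) · (kg⁻¹·m⁻²·s²·A²) · cd⁻¹ · s · (kg·m²·s⁻³·A⁻²) · (m⁻²·cd) = m⁻²·s²·A².
Both reduce to m⁻²·s²·A².

Yes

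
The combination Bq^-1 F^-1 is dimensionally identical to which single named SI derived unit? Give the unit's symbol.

Ω

Bq = s⁻¹.
So Bq⁻¹ = s.
F = kg⁻¹·m⁻²·s⁴·A².
So F⁻¹ = kg·m²·s⁻⁴·A⁻².
Combining: Bq⁻¹·F⁻¹ = s · (kg·m²·s⁻⁴·A⁻²) = kg·m²·s⁻³·A⁻².
kg·m²·s⁻³·A⁻² is the base-SI form of the ohm.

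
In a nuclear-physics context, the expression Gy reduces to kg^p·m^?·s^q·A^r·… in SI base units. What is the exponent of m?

2

Gy = J/kg (absorbed dose = energy per mass),
    = m²·s⁻².
The exponent of m is 2.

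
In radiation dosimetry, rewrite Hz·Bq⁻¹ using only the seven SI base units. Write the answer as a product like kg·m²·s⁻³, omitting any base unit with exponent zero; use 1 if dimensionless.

Hz = 1/s = s⁻¹ (frequency is cycles per second).
Bq = 1/s = s⁻¹ (activity is decays per second).
So Bq⁻¹ = s.
Combining: Hz·Bq⁻¹ = s⁻¹ · s = 1.

1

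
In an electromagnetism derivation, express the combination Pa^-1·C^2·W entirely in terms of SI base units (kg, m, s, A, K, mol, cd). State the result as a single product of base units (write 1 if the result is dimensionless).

m³·s·A²

Pa = N/m² (pressure = force per area),
    = kg·m⁻¹·s⁻².
So Pa⁻¹ = kg⁻¹·m·s².
C = A·s = s·A (charge = current × time).
So C² = s²·A².
W = J/s (power = energy per time),
    = kg·m²·s⁻³.
Combining: Pa⁻¹·C²·W = (kg⁻¹·m·s²) · (s²·A²) · (kg·m²·s⁻³) = m³·s·A².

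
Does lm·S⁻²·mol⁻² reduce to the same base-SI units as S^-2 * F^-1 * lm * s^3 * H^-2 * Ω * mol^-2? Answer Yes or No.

Left side:
  lm = cd·sr = cd (luminous flux; sr is dimensionless).
  S = 1/Ω (conductance is reciprocal resistance),
      = kg⁻¹·m⁻²·s³·A².
  So S⁻² = kg²·m⁴·s⁻⁶·A⁻⁴.
  Combining: lm·S⁻²·mol⁻² = cd · (kg²·m⁴·s⁻⁶·A⁻⁴) · mol⁻² = kg²·m⁴·s⁻⁶·A⁻⁴·mol⁻²·cd.
Right side:
  S = kg⁻¹·m⁻²·s³·A².
  So S⁻² = kg²·m⁴·s⁻⁶·A⁻⁴.
  F = kg⁻¹·m⁻²·s⁴·A².
  So F⁻¹ = kg·m²·s⁻⁴·A⁻².
  lm = cd.
  H = kg·m²·s⁻²·A⁻².
  So H⁻² = kg⁻²·m⁻⁴·s⁴·A⁴.
  Ω = kg·m²·s⁻³·A⁻².
  Combining: S⁻²·F⁻¹·lm·s³·H⁻²·Ω·mol⁻² = (kg²·m⁴·s⁻⁶·A⁻⁴) · (kg·m²·s⁻⁴·A⁻²) · cd · s³ · (kg⁻²·m⁻⁴·s⁴·A⁴) · (kg·m²·s⁻³·A⁻²) · mol⁻² = kg²·m⁴·s⁻⁶·A⁻⁴·mol⁻²·cd.
Both reduce to kg²·m⁴·s⁻⁶·A⁻⁴·mol⁻²·cd.

Yes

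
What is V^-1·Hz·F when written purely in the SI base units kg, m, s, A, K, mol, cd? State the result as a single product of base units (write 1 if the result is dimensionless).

V = W/A (potential = power per current),
    = kg·m²·s⁻³·A⁻¹.
So V⁻¹ = kg⁻¹·m⁻²·s³·A.
Hz = 1/s = s⁻¹ (frequency is cycles per second).
F = C/V (capacitance = charge per voltage),
    = A·s/(kg·m²·s⁻³·A⁻¹) (substituting C and V),
    = kg⁻¹·m⁻²·s⁴·A².
Combining: V⁻¹·Hz·F = (kg⁻¹·m⁻²·s³·A) · s⁻¹ · (kg⁻¹·m⁻²·s⁴·A²) = kg⁻²·m⁻⁴·s⁶·A³.

kg⁻²·m⁻⁴·s⁶·A³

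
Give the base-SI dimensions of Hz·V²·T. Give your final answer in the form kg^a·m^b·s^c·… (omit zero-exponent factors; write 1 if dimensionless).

kg³·m⁴·s⁻⁹·A⁻³

Hz = 1/s = s⁻¹ (frequency is cycles per second).
V = W/A (potential = power per current),
    = kg·m²·s⁻³·A⁻¹.
So V² = kg²·m⁴·s⁻⁶·A⁻².
T = Wb/m² (flux density = flux per area),
    = kg·s⁻²·A⁻¹.
Combining: Hz·V²·T = s⁻¹ · (kg²·m⁴·s⁻⁶·A⁻²) · (kg·s⁻²·A⁻¹) = kg³·m⁴·s⁻⁹·A⁻³.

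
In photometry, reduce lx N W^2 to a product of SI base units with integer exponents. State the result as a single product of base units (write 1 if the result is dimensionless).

lx = lm/m² (illuminance = luminous flux per area),
    = m⁻²·cd.
N = kg·m/s² = kg·m·s⁻² (force = mass × acceleration).
W = J/s (power = energy per time),
    = kg·m²·s⁻³.
So W² = kg²·m⁴·s⁻⁶.
Combining: lx·N·W² = (m⁻²·cd) · (kg·m·s⁻²) · (kg²·m⁴·s⁻⁶) = kg³·m³·s⁻⁸·cd.

kg³·m³·s⁻⁸·cd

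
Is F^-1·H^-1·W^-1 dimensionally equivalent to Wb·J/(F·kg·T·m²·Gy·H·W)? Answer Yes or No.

Left side:
  F = C/V (capacitance = charge per voltage),
      = A·s/(kg·m²·s⁻³·A⁻¹) (substituting C and V),
      = kg⁻¹·m⁻²·s⁴·A².
  So F⁻¹ = kg·m²·s⁻⁴·A⁻².
  H = Wb/A (inductance = flux per current),
      = kg·m²·s⁻²·A⁻².
  So H⁻¹ = kg⁻¹·m⁻²·s²·A².
  W = J/s (power = energy per time),
      = kg·m²·s⁻³.
  So W⁻¹ = kg⁻¹·m⁻²·s³.
  Combining: F⁻¹·H⁻¹·W⁻¹ = (kg·m²·s⁻⁴·A⁻²) · (kg⁻¹·m⁻²·s²·A²) · (kg⁻¹·m⁻²·s³) = kg⁻¹·m⁻²·s.
Right side:
  F = C/V (capacitance = charge per voltage),
      = A·s/(kg·m²·s⁻³·A⁻¹) (substituting C and V),
      = kg⁻¹·m⁻²·s⁴·A².
  So F⁻¹ = kg·m²·s⁻⁴·A⁻².
  Wb = V·s (flux: a volt is a weber per second),
      = kg·m²·s⁻²·A⁻¹.
  T = Wb/m² (flux density = flux per area),
      = kg·s⁻²·A⁻¹.
  So T⁻¹ = kg⁻¹·s²·A.
  Gy = J/kg (absorbed dose = energy per mass),
      = m²·s⁻².
  So Gy⁻¹ = m⁻²·s².
  H = Wb/A (inductance = flux per current),
      = kg·m²·s⁻²·A⁻².
  So H⁻¹ = kg⁻¹·m⁻²·s²·A².
  J = N·m (work = force × distance),
      = kg·m²·s⁻².
  W = J/s (power = energy per time),
      = kg·m²·s⁻³.
  So W⁻¹ = kg⁻¹·m⁻²·s³.
  Combining: F⁻¹·kg⁻¹·Wb·T⁻¹·m⁻²·Gy⁻¹·H⁻¹·J·W⁻¹ = (kg·m²·s⁻⁴·A⁻²) · kg⁻¹ · (kg·m²·s⁻²·A⁻¹) · (kg⁻¹·s²·A) · m⁻² · (m⁻²·s²) · (kg⁻¹·m⁻²·s²·A²) · (kg·m²·s⁻²) · (kg⁻¹·m⁻²·s³) = kg⁻¹·m⁻²·s.
Both reduce to kg⁻¹·m⁻²·s.

Yes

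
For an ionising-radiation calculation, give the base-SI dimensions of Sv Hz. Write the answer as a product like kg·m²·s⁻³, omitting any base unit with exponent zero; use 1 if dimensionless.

Sv = m²·s⁻².
Hz = s⁻¹.
Combining: Sv·Hz = (m²·s⁻²) · s⁻¹ = m²·s⁻³.

m²·s⁻³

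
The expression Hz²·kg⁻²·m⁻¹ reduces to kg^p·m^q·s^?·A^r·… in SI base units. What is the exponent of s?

Hz = s⁻¹.
So Hz² = s⁻².
Combining: Hz²·kg⁻²·m⁻¹ = s⁻² · kg⁻² · m⁻¹ = kg⁻²·m⁻¹·s⁻².
The exponent of s is -2.

-2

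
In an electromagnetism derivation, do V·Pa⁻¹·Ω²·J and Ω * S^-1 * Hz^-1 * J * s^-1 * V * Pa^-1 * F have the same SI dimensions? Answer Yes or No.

Left side:
  V = W/A (potential = power per current),
      = kg·m²·s⁻³·A⁻¹.
  Pa = N/m² (pressure = force per area),
      = kg·m⁻¹·s⁻².
  So Pa⁻¹ = kg⁻¹·m·s².
  Ω = V/A (resistance = voltage per current),
      = kg·m²·s⁻³·A⁻².
  So Ω² = kg²·m⁴·s⁻⁶·A⁻⁴.
  J = N·m (work = force × distance),
      = kg·m²·s⁻².
  Combining: V·Pa⁻¹·Ω²·J = (kg·m²·s⁻³·A⁻¹) · (kg⁻¹·m·s²) · (kg²·m⁴·s⁻⁶·A⁻⁴) · (kg·m²·s⁻²) = kg³·m⁹·s⁻⁹·A⁻⁵.
Right side:
  Ω = kg·m²·s⁻³·A⁻².
  S = kg⁻¹·m⁻²·s³·A².
  So S⁻¹ = kg·m²·s⁻³·A⁻².
  Hz = s⁻¹.
  So Hz⁻¹ = s.
  J = kg·m²·s⁻².
  V = kg·m²·s⁻³·A⁻¹.
  Pa = kg·m⁻¹·s⁻².
  So Pa⁻¹ = kg⁻¹·m·s².
  F = kg⁻¹·m⁻²·s⁴·A².
  Combining: Ω·S⁻¹·Hz⁻¹·J·s⁻¹·V·Pa⁻¹·F = (kg·m²·s⁻³·A⁻²) · (kg·m²·s⁻³·A⁻²) · s · (kg·m²·s⁻²) · s⁻¹ · (kg·m²·s⁻³·A⁻¹) · (kg⁻¹·m·s²) · (kg⁻¹·m⁻²·s⁴·A²) = kg²·m⁷·s⁻⁵·A⁻³.
Left is kg³·m⁹·s⁻⁹·A⁻⁵; right is kg²·m⁷·s⁻⁵·A⁻³ — different.

No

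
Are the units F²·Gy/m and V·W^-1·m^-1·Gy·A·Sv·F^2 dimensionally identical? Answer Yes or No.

No

Left side:
  F = C/V (capacitance = charge per voltage),
      = A·s/(kg·m²·s⁻³·A⁻¹) (substituting C and V),
      = kg⁻¹·m⁻²·s⁴·A².
  So F² = kg⁻²·m⁻⁴·s⁸·A⁴.
  Gy = J/kg (absorbed dose = energy per mass),
      = m²·s⁻².
  Combining: m⁻¹·F²·Gy = m⁻¹ · (kg⁻²·m⁻⁴·s⁸·A⁴) · (m²·s⁻²) = kg⁻²·m⁻³·s⁶·A⁴.
Right side:
  V = kg·m²·s⁻³·A⁻¹.
  W = kg·m²·s⁻³.
  So W⁻¹ = kg⁻¹·m⁻²·s³.
  Gy = m²·s⁻².
  Sv = m²·s⁻².
  F = kg⁻¹·m⁻²·s⁴·A².
  So F² = kg⁻²·m⁻⁴·s⁸·A⁴.
  Combining: V·W⁻¹·m⁻¹·Gy·A·Sv·F² = (kg·m²·s⁻³·A⁻¹) · (kg⁻¹·m⁻²·s³) · m⁻¹ · (m²·s⁻²) · A · (m²·s⁻²) · (kg⁻²·m⁻⁴·s⁸·A⁴) = kg⁻²·m⁻¹·s⁴·A⁴.
Left is kg⁻²·m⁻³·s⁶·A⁴; right is kg⁻²·m⁻¹·s⁴·A⁴ — different.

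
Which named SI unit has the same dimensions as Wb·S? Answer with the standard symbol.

Wb = V·s (flux: a volt is a weber per second),
    = kg·m²·s⁻²·A⁻¹.
S = 1/Ω (conductance is reciprocal resistance),
    = kg⁻¹·m⁻²·s³·A².
Combining: Wb·S = (kg·m²·s⁻²·A⁻¹) · (kg⁻¹·m⁻²·s³·A²) = s·A.
s·A is the base-SI form of the coulomb.

C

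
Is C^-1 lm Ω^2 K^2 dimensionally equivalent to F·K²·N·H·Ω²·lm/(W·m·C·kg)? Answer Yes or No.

Left side:
  C = A·s = s·A (charge = current × time).
  So C⁻¹ = s⁻¹·A⁻¹.
  lm = cd·sr = cd (luminous flux; sr is dimensionless).
  Ω = V/A (resistance = voltage per current),
      = kg·m²·s⁻³·A⁻².
  So Ω² = kg²·m⁴·s⁻⁶·A⁻⁴.
  Combining: C⁻¹·lm·Ω²·K² = (s⁻¹·A⁻¹) · cd · (kg²·m⁴·s⁻⁶·A⁻⁴) · K² = kg²·m⁴·s⁻⁷·A⁻⁵·K²·cd.
Right side:
  W = J/s (power = energy per time),
      = kg·m²·s⁻³.
  So W⁻¹ = kg⁻¹·m⁻²·s³.
  F = C/V (capacitance = charge per voltage),
      = A·s/(kg·m²·s⁻³·A⁻¹) (substituting C and V),
      = kg⁻¹·m⁻²·s⁴·A².
  N = kg·m/s² = kg·m·s⁻² (force = mass × acceleration).
  C = A·s = s·A (charge = current × time).
  So C⁻¹ = s⁻¹·A⁻¹.
  H = Wb/A (inductance = flux per current),
      = kg·m²·s⁻²·A⁻².
  Ω = V/A (resistance = voltage per current),
      = kg·m²·s⁻³·A⁻².
  So Ω² = kg²·m⁴·s⁻⁶·A⁻⁴.
  lm = cd·sr = cd (luminous flux; sr is dimensionless).
  Combining: W⁻¹·F·m⁻¹·K²·N·C⁻¹·H·Ω²·kg⁻¹·lm = (kg⁻¹·m⁻²·s³) · (kg⁻¹·m⁻²·s⁴·A²) · m⁻¹ · K² · (kg·m·s⁻²) · (s⁻¹·A⁻¹) · (kg·m²·s⁻²·A⁻²) · (kg²·m⁴·s⁻⁶·A⁻⁴) · kg⁻¹ · cd = kg·m²·s⁻⁴·A⁻⁵·K²·cd.
Left is kg²·m⁴·s⁻⁷·A⁻⁵·K²·cd; right is kg·m²·s⁻⁴·A⁻⁵·K²·cd — different.

No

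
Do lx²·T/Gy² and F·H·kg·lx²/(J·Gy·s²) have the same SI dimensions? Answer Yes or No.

No

Left side:
  Gy = J/kg (absorbed dose = energy per mass),
      = m²·s⁻².
  So Gy⁻² = m⁻⁴·s⁴.
  lx = lm/m² (illuminance = luminous flux per area),
      = m⁻²·cd.
  So lx² = m⁻⁴·cd².
  T = Wb/m² (flux density = flux per area),
      = kg·s⁻²·A⁻¹.
  Combining: Gy⁻²·lx²·T = (m⁻⁴·s⁴) · (m⁻⁴·cd²) · (kg·s⁻²·A⁻¹) = kg·m⁻⁸·s²·A⁻¹·cd².
Right side:
  F = C/V (capacitance = charge per voltage),
      = A·s/(kg·m²·s⁻³·A⁻¹) (substituting C and V),
      = kg⁻¹·m⁻²·s⁴·A².
  J = N·m (work = force × distance),
      = kg·m²·s⁻².
  So J⁻¹ = kg⁻¹·m⁻²·s².
  Gy = J/kg (absorbed dose = energy per mass),
      = m²·s⁻².
  So Gy⁻¹ = m⁻²·s².
  H = Wb/A (inductance = flux per current),
      = kg·m²·s⁻²·A⁻².
  lx = lm/m² (illuminance = luminous flux per area),
      = m⁻²·cd.
  So lx² = m⁻⁴·cd².
  Combining: F·J⁻¹·Gy⁻¹·H·kg·lx²·s⁻² = (kg⁻¹·m⁻²·s⁴·A²) · (kg⁻¹·m⁻²·s²) · (m⁻²·s²) · (kg·m²·s⁻²·A⁻²) · kg · (m⁻⁴·cd²) · s⁻² = m⁻⁸·s⁴·cd².
Left is kg·m⁻⁸·s²·A⁻¹·cd²; right is m⁻⁸·s⁴·cd² — different.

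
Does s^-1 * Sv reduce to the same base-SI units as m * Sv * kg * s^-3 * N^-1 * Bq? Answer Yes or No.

Left side:
  Sv = m²·s⁻².
  Combining: s⁻¹·Sv = s⁻¹ · (m²·s⁻²) = m²·s⁻³.
Right side:
  Sv = m²·s⁻².
  N = kg·m·s⁻².
  So N⁻¹ = kg⁻¹·m⁻¹·s².
  Bq = s⁻¹.
  Combining: m·Sv·kg·s⁻³·N⁻¹·Bq = m · (m²·s⁻²) · kg · s⁻³ · (kg⁻¹·m⁻¹·s²) · s⁻¹ = m²·s⁻⁴.
Left is m²·s⁻³; right is m²·s⁻⁴ — different.

No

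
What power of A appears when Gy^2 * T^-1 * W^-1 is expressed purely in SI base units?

Gy = m²·s⁻².
So Gy² = m⁴·s⁻⁴.
T = kg·s⁻²·A⁻¹.
So T⁻¹ = kg⁻¹·s²·A.
W = kg·m²·s⁻³.
So W⁻¹ = kg⁻¹·m⁻²·s³.
Combining: Gy²·T⁻¹·W⁻¹ = (m⁴·s⁻⁴) · (kg⁻¹·s²·A) · (kg⁻¹·m⁻²·s³) = kg⁻²·m²·s·A.
The exponent of A is 1.

1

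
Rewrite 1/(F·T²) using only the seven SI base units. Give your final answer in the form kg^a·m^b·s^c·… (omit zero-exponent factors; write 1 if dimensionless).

F = C/V (capacitance = charge per voltage),
    = A·s/(kg·m²·s⁻³·A⁻¹) (substituting C and V),
    = kg⁻¹·m⁻²·s⁴·A².
So F⁻¹ = kg·m²·s⁻⁴·A⁻².
T = Wb/m² (flux density = flux per area),
    = kg·s⁻²·A⁻¹.
So T⁻² = kg⁻²·s⁴·A².
Combining: F⁻¹·T⁻² = (kg·m²·s⁻⁴·A⁻²) · (kg⁻²·s⁴·A²) = kg⁻¹·m².

kg⁻¹·m²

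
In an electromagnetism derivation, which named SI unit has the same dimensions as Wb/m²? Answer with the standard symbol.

T

Wb = V·s (flux: a volt is a weber per second),
    = kg·m²·s⁻²·A⁻¹.
Combining: Wb·m⁻² = (kg·m²·s⁻²·A⁻¹) · m⁻² = kg·s⁻²·A⁻¹.
kg·s⁻²·A⁻¹ is the base-SI form of the tesla.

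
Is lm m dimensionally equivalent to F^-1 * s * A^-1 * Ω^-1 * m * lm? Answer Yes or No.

Left side:
  lm = cd·sr = cd (luminous flux; sr is dimensionless).
  Combining: lm·m = cd · m = m·cd.
Right side:
  F = kg⁻¹·m⁻²·s⁴·A².
  So F⁻¹ = kg·m²·s⁻⁴·A⁻².
  Ω = kg·m²·s⁻³·A⁻².
  So Ω⁻¹ = kg⁻¹·m⁻²·s³·A².
  lm = cd.
  Combining: F⁻¹·s·A⁻¹·Ω⁻¹·m·lm = (kg·m²·s⁻⁴·A⁻²) · s · A⁻¹ · (kg⁻¹·m⁻²·s³·A²) · m · cd = m·A⁻¹·cd.
Left is m·cd; right is m·A⁻¹·cd — different.

No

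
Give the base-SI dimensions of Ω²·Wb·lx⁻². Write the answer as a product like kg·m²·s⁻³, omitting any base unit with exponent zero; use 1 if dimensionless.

kg³·m¹⁰·s⁻⁸·A⁻⁵·cd⁻²

Ω = kg·m²·s⁻³·A⁻².
So Ω² = kg²·m⁴·s⁻⁶·A⁻⁴.
Wb = kg·m²·s⁻²·A⁻¹.
lx = m⁻²·cd.
So lx⁻² = m⁴·cd⁻².
Combining: Ω²·Wb·lx⁻² = (kg²·m⁴·s⁻⁶·A⁻⁴) · (kg·m²·s⁻²·A⁻¹) · (m⁴·cd⁻²) = kg³·m¹⁰·s⁻⁸·A⁻⁵·cd⁻².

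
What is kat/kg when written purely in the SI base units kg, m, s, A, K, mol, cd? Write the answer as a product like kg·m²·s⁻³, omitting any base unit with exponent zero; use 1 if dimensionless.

kg⁻¹·s⁻¹·mol

kat = s⁻¹·mol.
Combining: kat·kg⁻¹ = (s⁻¹·mol) · kg⁻¹ = kg⁻¹·s⁻¹·mol.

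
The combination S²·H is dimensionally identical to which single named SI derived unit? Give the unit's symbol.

F

S = 1/Ω (conductance is reciprocal resistance),
    = kg⁻¹·m⁻²·s³·A².
So S² = kg⁻²·m⁻⁴·s⁶·A⁴.
H = Wb/A (inductance = flux per current),
    = kg·m²·s⁻²·A⁻².
Combining: S²·H = (kg⁻²·m⁻⁴·s⁶·A⁴) · (kg·m²·s⁻²·A⁻²) = kg⁻¹·m⁻²·s⁴·A².
kg⁻¹·m⁻²·s⁴·A² is the base-SI form of the farad.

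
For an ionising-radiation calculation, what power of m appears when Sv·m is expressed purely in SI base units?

3

Sv = J/kg (equivalent dose = energy per mass),
    = m²·s⁻².
Combining: Sv·m = (m²·s⁻²) · m = m³·s⁻².
The exponent of m is 3.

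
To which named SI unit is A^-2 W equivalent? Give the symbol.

W = kg·m²·s⁻³.
Combining: A⁻²·W = A⁻² · (kg·m²·s⁻³) = kg·m²·s⁻³·A⁻².
kg·m²·s⁻³·A⁻² is the base-SI form of the ohm.

Ω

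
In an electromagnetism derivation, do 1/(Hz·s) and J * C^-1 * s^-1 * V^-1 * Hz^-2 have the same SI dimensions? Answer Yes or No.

No

Left side:
  Hz = s⁻¹.
  So Hz⁻¹ = s.
  Combining: Hz⁻¹·s⁻¹ = s · s⁻¹ = 1.
Right side:
  J = N·m (work = force × distance),
      = kg·m²·s⁻².
  C = A·s = s·A (charge = current × time).
  So C⁻¹ = s⁻¹·A⁻¹.
  V = W/A (potential = power per current),
      = kg·m²·s⁻³·A⁻¹.
  So V⁻¹ = kg⁻¹·m⁻²·s³·A.
  Hz = 1/s = s⁻¹ (frequency is cycles per second).
  So Hz⁻² = s².
  Combining: J·C⁻¹·s⁻¹·V⁻¹·Hz⁻² = (kg·m²·s⁻²) · (s⁻¹·A⁻¹) · s⁻¹ · (kg⁻¹·m⁻²·s³·A) · s² = s.
Left is 1; right is s — different.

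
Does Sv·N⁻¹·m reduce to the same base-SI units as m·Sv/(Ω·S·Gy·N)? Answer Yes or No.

No

Left side:
  Sv = J/kg (equivalent dose = energy per mass),
      = m²·s⁻².
  N = kg·m/s² = kg·m·s⁻² (force = mass × acceleration).
  So N⁻¹ = kg⁻¹·m⁻¹·s².
  Combining: Sv·N⁻¹·m = (m²·s⁻²) · (kg⁻¹·m⁻¹·s²) · m = kg⁻¹·m².
Right side:
  Ω = kg·m²·s⁻³·A⁻².
  So Ω⁻¹ = kg⁻¹·m⁻²·s³·A².
  S = kg⁻¹·m⁻²·s³·A².
  So S⁻¹ = kg·m²·s⁻³·A⁻².
  Sv = m²·s⁻².
  Gy = m²·s⁻².
  So Gy⁻¹ = m⁻²·s².
  N = kg·m·s⁻².
  So N⁻¹ = kg⁻¹·m⁻¹·s².
  Combining: Ω⁻¹·S⁻¹·m·Sv·Gy⁻¹·N⁻¹ = (kg⁻¹·m⁻²·s³·A²) · (kg·m²·s⁻³·A⁻²) · m · (m²·s⁻²) · (m⁻²·s²) · (kg⁻¹·m⁻¹·s²) = kg⁻¹·s².
Left is kg⁻¹·m²; right is kg⁻¹·s² — different.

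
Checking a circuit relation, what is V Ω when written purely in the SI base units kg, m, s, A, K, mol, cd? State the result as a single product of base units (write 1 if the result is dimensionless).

kg²·m⁴·s⁻⁶·A⁻³

V = kg·m²·s⁻³·A⁻¹.
Ω = kg·m²·s⁻³·A⁻².
Combining: V·Ω = (kg·m²·s⁻³·A⁻¹) · (kg·m²·s⁻³·A⁻²) = kg²·m⁴·s⁻⁶·A⁻³.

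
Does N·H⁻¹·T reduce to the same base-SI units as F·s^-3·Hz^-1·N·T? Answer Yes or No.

Left side:
  N = kg·m/s² = kg·m·s⁻² (force = mass × acceleration).
  H = Wb/A (inductance = flux per current),
      = kg·m²·s⁻²·A⁻².
  So H⁻¹ = kg⁻¹·m⁻²·s²·A².
  T = Wb/m² (flux density = flux per area),
      = kg·s⁻²·A⁻¹.
  Combining: N·H⁻¹·T = (kg·m·s⁻²) · (kg⁻¹·m⁻²·s²·A²) · (kg·s⁻²·A⁻¹) = kg·m⁻¹·s⁻²·A.
Right side:
  F = C/V (capacitance = charge per voltage),
      = A·s/(kg·m²·s⁻³·A⁻¹) (substituting C and V),
      = kg⁻¹·m⁻²·s⁴·A².
  Hz = 1/s = s⁻¹ (frequency is cycles per second).
  So Hz⁻¹ = s.
  N = kg·m/s² = kg·m·s⁻² (force = mass × acceleration).
  T = Wb/m² (flux density = flux per area),
      = kg·s⁻²·A⁻¹.
  Combining: F·s⁻³·Hz⁻¹·N·T = (kg⁻¹·m⁻²·s⁴·A²) · s⁻³ · s · (kg·m·s⁻²) · (kg·s⁻²·A⁻¹) = kg·m⁻¹·s⁻²·A.
Both reduce to kg·m⁻¹·s⁻²·A.

Yes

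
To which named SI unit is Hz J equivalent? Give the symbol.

Hz = 1/s = s⁻¹ (frequency is cycles per second).
J = N·m (work = force × distance),
    = kg·m²·s⁻².
Combining: Hz·J = s⁻¹ · (kg·m²·s⁻²) = kg·m²·s⁻³.
kg·m²·s⁻³ is the base-SI form of the watt.

W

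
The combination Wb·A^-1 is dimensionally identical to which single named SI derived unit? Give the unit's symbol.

H

Wb = kg·m²·s⁻²·A⁻¹.
Combining: Wb·A⁻¹ = (kg·m²·s⁻²·A⁻¹) · A⁻¹ = kg·m²·s⁻²·A⁻².
kg·m²·s⁻²·A⁻² is the base-SI form of the henry.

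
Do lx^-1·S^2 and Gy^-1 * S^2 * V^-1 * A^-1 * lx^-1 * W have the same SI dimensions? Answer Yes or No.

No

Left side:
  lx = lm/m² (illuminance = luminous flux per area),
      = m⁻²·cd.
  So lx⁻¹ = m²·cd⁻¹.
  S = 1/Ω (conductance is reciprocal resistance),
      = kg⁻¹·m⁻²·s³·A².
  So S² = kg⁻²·m⁻⁴·s⁶·A⁴.
  Combining: lx⁻¹·S² = (m²·cd⁻¹) · (kg⁻²·m⁻⁴·s⁶·A⁴) = kg⁻²·m⁻²·s⁶·A⁴·cd⁻¹.
Right side:
  Gy = m²·s⁻².
  So Gy⁻¹ = m⁻²·s².
  S = kg⁻¹·m⁻²·s³·A².
  So S² = kg⁻²·m⁻⁴·s⁶·A⁴.
  V = kg·m²·s⁻³·A⁻¹.
  So V⁻¹ = kg⁻¹·m⁻²·s³·A.
  lx = m⁻²·cd.
  So lx⁻¹ = m²·cd⁻¹.
  W = kg·m²·s⁻³.
  Combining: Gy⁻¹·S²·V⁻¹·A⁻¹·lx⁻¹·W = (m⁻²·s²) · (kg⁻²·m⁻⁴·s⁶·A⁴) · (kg⁻¹·m⁻²·s³·A) · A⁻¹ · (m²·cd⁻¹) · (kg·m²·s⁻³) = kg⁻²·m⁻⁴·s⁸·A⁴·cd⁻¹.
Left is kg⁻²·m⁻²·s⁶·A⁴·cd⁻¹; right is kg⁻²·m⁻⁴·s⁸·A⁴·cd⁻¹ — different.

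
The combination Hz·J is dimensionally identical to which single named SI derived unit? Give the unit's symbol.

Hz = s⁻¹.
J = kg·m²·s⁻².
Combining: Hz·J = s⁻¹ · (kg·m²·s⁻²) = kg·m²·s⁻³.
kg·m²·s⁻³ is the base-SI form of the watt.

W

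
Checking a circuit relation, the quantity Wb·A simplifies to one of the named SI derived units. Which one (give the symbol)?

J

Wb = V·s (flux: a volt is a weber per second),
    = kg·m²·s⁻²·A⁻¹.
Combining: Wb·A = (kg·m²·s⁻²·A⁻¹) · A = kg·m²·s⁻².
kg·m²·s⁻² is the base-SI form of the joule.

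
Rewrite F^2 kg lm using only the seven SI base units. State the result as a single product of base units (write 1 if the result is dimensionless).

F = kg⁻¹·m⁻²·s⁴·A².
So F² = kg⁻²·m⁻⁴·s⁸·A⁴.
lm = cd.
Combining: F²·kg·lm = (kg⁻²·m⁻⁴·s⁸·A⁴) · kg · cd = kg⁻¹·m⁻⁴·s⁸·A⁴·cd.

kg⁻¹·m⁻⁴·s⁸·A⁴·cd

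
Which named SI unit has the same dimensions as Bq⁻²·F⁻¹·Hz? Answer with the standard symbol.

Bq = 1/s = s⁻¹ (activity is decays per second).
So Bq⁻² = s².
F = C/V (capacitance = charge per voltage),
    = A·s/(kg·m²·s⁻³·A⁻¹) (substituting C and V),
    = kg⁻¹·m⁻²·s⁴·A².
So F⁻¹ = kg·m²·s⁻⁴·A⁻².
Hz = 1/s = s⁻¹ (frequency is cycles per second).
Combining: Bq⁻²·F⁻¹·Hz = s² · (kg·m²·s⁻⁴·A⁻²) · s⁻¹ = kg·m²·s⁻³·A⁻².
kg·m²·s⁻³·A⁻² is the base-SI form of the ohm.

Ω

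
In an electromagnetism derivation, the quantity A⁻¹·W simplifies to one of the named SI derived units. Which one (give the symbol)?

W = J/s (power = energy per time),
    = kg·m²·s⁻³.
Combining: A⁻¹·W = A⁻¹ · (kg·m²·s⁻³) = kg·m²·s⁻³·A⁻¹.
kg·m²·s⁻³·A⁻¹ is the base-SI form of the volt.

V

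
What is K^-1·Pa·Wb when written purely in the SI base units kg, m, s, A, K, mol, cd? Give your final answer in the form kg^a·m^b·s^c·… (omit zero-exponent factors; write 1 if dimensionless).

kg²·m·s⁻⁴·A⁻¹·K⁻¹

Pa = kg·m⁻¹·s⁻².
Wb = kg·m²·s⁻²·A⁻¹.
Combining: K⁻¹·Pa·Wb = K⁻¹ · (kg·m⁻¹·s⁻²) · (kg·m²·s⁻²·A⁻¹) = kg²·m·s⁻⁴·A⁻¹·K⁻¹.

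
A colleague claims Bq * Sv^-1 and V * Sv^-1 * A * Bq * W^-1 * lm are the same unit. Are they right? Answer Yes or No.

Left side:
  Bq = 1/s = s⁻¹ (activity is decays per second).
  Sv = J/kg (equivalent dose = energy per mass),
      = m²·s⁻².
  So Sv⁻¹ = m⁻²·s².
  Combining: Bq·Sv⁻¹ = s⁻¹ · (m⁻²·s²) = m⁻²·s.
Right side:
  V = W/A (potential = power per current),
      = kg·m²·s⁻³·A⁻¹.
  Sv = J/kg (equivalent dose = energy per mass),
      = m²·s⁻².
  So Sv⁻¹ = m⁻²·s².
  Bq = 1/s = s⁻¹ (activity is decays per second).
  W = J/s (power = energy per time),
      = kg·m²·s⁻³.
  So W⁻¹ = kg⁻¹·m⁻²·s³.
  lm = cd·sr = cd (luminous flux; sr is dimensionless).
  Combining: V·Sv⁻¹·A·Bq·W⁻¹·lm = (kg·m²·s⁻³·A⁻¹) · (m⁻²·s²) · A · s⁻¹ · (kg⁻¹·m⁻²·s³) · cd = m⁻²·s·cd.
Left is m⁻²·s; right is m⁻²·s·cd — different.

No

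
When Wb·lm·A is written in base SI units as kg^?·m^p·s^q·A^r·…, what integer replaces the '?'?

Wb = V·s (flux: a volt is a weber per second),
    = kg·m²·s⁻²·A⁻¹.
lm = cd·sr = cd (luminous flux; sr is dimensionless).
Combining: Wb·lm·A = (kg·m²·s⁻²·A⁻¹) · cd · A = kg·m²·s⁻²·cd.
The exponent of kg is 1.

1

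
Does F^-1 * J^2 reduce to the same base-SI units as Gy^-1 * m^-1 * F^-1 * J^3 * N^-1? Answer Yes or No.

No

Left side:
  F = C/V (capacitance = charge per voltage),
      = A·s/(kg·m²·s⁻³·A⁻¹) (substituting C and V),
      = kg⁻¹·m⁻²·s⁴·A².
  So F⁻¹ = kg·m²·s⁻⁴·A⁻².
  J = N·m (work = force × distance),
      = kg·m²·s⁻².
  So J² = kg²·m⁴·s⁻⁴.
  Combining: F⁻¹·J² = (kg·m²·s⁻⁴·A⁻²) · (kg²·m⁴·s⁻⁴) = kg³·m⁶·s⁻⁸·A⁻².
Right side:
  Gy = J/kg (absorbed dose = energy per mass),
      = m²·s⁻².
  So Gy⁻¹ = m⁻²·s².
  F = C/V (capacitance = charge per voltage),
      = A·s/(kg·m²·s⁻³·A⁻¹) (substituting C and V),
      = kg⁻¹·m⁻²·s⁴·A².
  So F⁻¹ = kg·m²·s⁻⁴·A⁻².
  J = N·m (work = force × distance),
      = kg·m²·s⁻².
  So J³ = kg³·m⁶·s⁻⁶.
  N = kg·m/s² = kg·m·s⁻² (force = mass × acceleration).
  So N⁻¹ = kg⁻¹·m⁻¹·s².
  Combining: Gy⁻¹·m⁻¹·F⁻¹·J³·N⁻¹ = (m⁻²·s²) · m⁻¹ · (kg·m²·s⁻⁴·A⁻²) · (kg³·m⁶·s⁻⁶) · (kg⁻¹·m⁻¹·s²) = kg³·m⁴·s⁻⁶·A⁻².
Left is kg³·m⁶·s⁻⁸·A⁻²; right is kg³·m⁴·s⁻⁶·A⁻² — different.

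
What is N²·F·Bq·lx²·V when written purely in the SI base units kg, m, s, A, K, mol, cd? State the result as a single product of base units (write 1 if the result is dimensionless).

N = kg·m/s² = kg·m·s⁻² (force = mass × acceleration).
So N² = kg²·m²·s⁻⁴.
F = C/V (capacitance = charge per voltage),
    = A·s/(kg·m²·s⁻³·A⁻¹) (substituting C and V),
    = kg⁻¹·m⁻²·s⁴·A².
Bq = 1/s = s⁻¹ (activity is decays per second).
lx = lm/m² (illuminance = luminous flux per area),
    = m⁻²·cd.
So lx² = m⁻⁴·cd².
V = W/A (potential = power per current),
    = kg·m²·s⁻³·A⁻¹.
Combining: N²·F·Bq·lx²·V = (kg²·m²·s⁻⁴) · (kg⁻¹·m⁻²·s⁴·A²) · s⁻¹ · (m⁻⁴·cd²) · (kg·m²·s⁻³·A⁻¹) = kg²·m⁻²·s⁻⁴·A·cd².

kg²·m⁻²·s⁻⁴·A·cd²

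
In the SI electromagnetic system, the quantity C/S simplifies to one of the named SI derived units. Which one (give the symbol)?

S = 1/Ω (conductance is reciprocal resistance),
    = kg⁻¹·m⁻²·s³·A².
So S⁻¹ = kg·m²·s⁻³·A⁻².
C = A·s = s·A (charge = current × time).
Combining: S⁻¹·C = (kg·m²·s⁻³·A⁻²) · (s·A) = kg·m²·s⁻²·A⁻¹.
kg·m²·s⁻²·A⁻¹ is the base-SI form of the weber.

Wb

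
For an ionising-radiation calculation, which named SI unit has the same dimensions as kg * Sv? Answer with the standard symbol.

Sv = m²·s⁻².
Combining: kg·Sv = kg · (m²·s⁻²) = kg·m²·s⁻².
kg·m²·s⁻² is the base-SI form of the joule.

J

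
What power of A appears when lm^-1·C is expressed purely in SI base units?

1

lm = cd.
So lm⁻¹ = cd⁻¹.
C = s·A.
Combining: lm⁻¹·C = cd⁻¹ · (s·A) = s·A·cd⁻¹.
The exponent of A is 1.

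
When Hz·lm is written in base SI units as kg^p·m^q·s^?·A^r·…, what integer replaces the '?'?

Hz = 1/s = s⁻¹ (frequency is cycles per second).
lm = cd·sr = cd (luminous flux; sr is dimensionless).
Combining: Hz·lm = s⁻¹ · cd = s⁻¹·cd.
The exponent of s is -1.

-1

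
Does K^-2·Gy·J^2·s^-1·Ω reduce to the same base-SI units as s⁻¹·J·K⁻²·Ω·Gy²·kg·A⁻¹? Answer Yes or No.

No

Left side:
  Gy = m²·s⁻².
  J = kg·m²·s⁻².
  So J² = kg²·m⁴·s⁻⁴.
  Ω = kg·m²·s⁻³·A⁻².
  Combining: K⁻²·Gy·J²·s⁻¹·Ω = K⁻² · (m²·s⁻²) · (kg²·m⁴·s⁻⁴) · s⁻¹ · (kg·m²·s⁻³·A⁻²) = kg³·m⁸·s⁻¹⁰·A⁻²·K⁻².
Right side:
  J = N·m (work = force × distance),
      = kg·m²·s⁻².
  Ω = V/A (resistance = voltage per current),
      = kg·m²·s⁻³·A⁻².
  Gy = J/kg (absorbed dose = energy per mass),
      = m²·s⁻².
  So Gy² = m⁴·s⁻⁴.
  Combining: s⁻¹·J·K⁻²·Ω·Gy²·kg·A⁻¹ = s⁻¹ · (kg·m²·s⁻²) · K⁻² · (kg·m²·s⁻³·A⁻²) · (m⁴·s⁻⁴) · kg · A⁻¹ = kg³·m⁸·s⁻¹⁰·A⁻³·K⁻².
Left is kg³·m⁸·s⁻¹⁰·A⁻²·K⁻²; right is kg³·m⁸·s⁻¹⁰·A⁻³·K⁻² — different.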